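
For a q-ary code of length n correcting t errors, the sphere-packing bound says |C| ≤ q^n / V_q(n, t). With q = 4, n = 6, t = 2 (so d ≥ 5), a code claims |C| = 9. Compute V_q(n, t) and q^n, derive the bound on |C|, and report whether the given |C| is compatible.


V_q(n, t) = 154, q^n = 4096, Hamming bound = 26, |C| = 9 ≤ bound (satisfied).

Step 1: Compute V_q(n, t) = Σ_{j=0}^2 C(n, j) (q−1)^j.
  j = 0: C(6,0)·(3)^0 = 1·1 = 1.
  j = 1: C(6,1)·(3)^1 = 6·3 = 18.
  j = 2: C(6,2)·(3)^2 = 15·9 = 135.
  V_q(n, t) = 1 + 18 + 135 = 154.
Step 2: q^n = 4^6 = 4096.
Step 3: Hamming bound ⌊q^n / V_q(n,t)⌋ = ⌊4096/154⌋ = 26.
Step 4: Compare |C| = 9 to 26: satisfied.
The claimed |C| lies below the Hamming bound.


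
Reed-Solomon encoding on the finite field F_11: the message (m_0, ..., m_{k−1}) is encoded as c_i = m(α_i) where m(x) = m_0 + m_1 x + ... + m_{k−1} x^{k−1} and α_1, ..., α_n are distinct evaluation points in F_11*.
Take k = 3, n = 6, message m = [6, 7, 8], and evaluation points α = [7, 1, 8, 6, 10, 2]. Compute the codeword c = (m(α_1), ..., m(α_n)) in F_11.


c = [7, 10, 2, 6, 7, 8]

Message polynomial: m(x) = 6 + 7·x + 8·x^2 (mod 11).
For each evaluation point α_i, compute m(α_i) mod 11:
  α_1 = 7: Horner steps 8 → 8 → 7, so m(7) = 7.
  α_2 = 1: Horner steps 8 → 4 → 10, so m(1) = 10.
  α_3 = 8: Horner steps 8 → 5 → 2, so m(8) = 2.
  α_4 = 6: Horner steps 8 → 0 → 6, so m(6) = 6.
  α_5 = 10: Horner steps 8 → 10 → 7, so m(10) = 7.
  α_6 = 2: Horner steps 8 → 1 → 8, so m(2) = 8.
Codeword c = [7, 10, 2, 6, 7, 8] ∈ F_11^6.


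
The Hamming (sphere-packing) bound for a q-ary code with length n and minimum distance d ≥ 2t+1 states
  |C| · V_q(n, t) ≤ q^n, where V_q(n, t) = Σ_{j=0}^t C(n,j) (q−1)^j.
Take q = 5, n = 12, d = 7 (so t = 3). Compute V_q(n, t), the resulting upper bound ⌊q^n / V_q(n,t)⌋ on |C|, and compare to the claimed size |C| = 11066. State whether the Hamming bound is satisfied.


V_q(n, t) = 15185, q^n = 244140625, Hamming bound = 16077, |C| = 11066 ≤ bound (satisfied).

Step 1: Compute V_q(n, t) = Σ_{j=0}^3 C(n, j) (q−1)^j.
  j = 0: C(12,0)·(4)^0 = 1·1 = 1.
  j = 1: C(12,1)·(4)^1 = 12·4 = 48.
  j = 2: C(12,2)·(4)^2 = 66·16 = 1056.
  j = 3: C(12,3)·(4)^3 = 220·64 = 14080.
  V_q(n, t) = 1 + 48 + 1056 + 14080 = 15185.
Step 2: q^n = 5^12 = 244140625.
Step 3: Hamming bound ⌊q^n / V_q(n,t)⌋ = ⌊244140625/15185⌋ = 16077.
Step 4: Compare |C| = 11066 to 16077: satisfied.
The claimed |C| lies below the Hamming bound.


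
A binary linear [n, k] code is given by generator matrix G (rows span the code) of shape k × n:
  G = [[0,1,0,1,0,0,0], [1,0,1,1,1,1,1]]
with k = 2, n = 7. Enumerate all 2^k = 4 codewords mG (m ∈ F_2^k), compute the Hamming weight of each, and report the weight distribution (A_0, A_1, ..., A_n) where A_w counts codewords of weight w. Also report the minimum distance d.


Weight distribution: A_0 = 1, A_2 = 1, A_6 = 2. Minimum distance d = 2.

Enumerate all 2^2 = 4 messages m ∈ F_2^2.
For each, compute codeword c = mG in F_2^7, then tally its weight.
  m = 00 → c = 0000000, weight = 0.
  m = 10 → c = 0101000, weight = 2.
  m = 01 → c = 1011111, weight = 6.
  m = 11 → c = 1110111, weight = 6.
Tally weights:
  weight 0: 1 codewords.
  weight 2: 1 codewords.
  weight 6: 2 codewords.
Minimum distance d = smallest w > 0 with A_w > 0 = 2.
Sanity: Σ A_w = 4 = 2^2 = 4 ✓.


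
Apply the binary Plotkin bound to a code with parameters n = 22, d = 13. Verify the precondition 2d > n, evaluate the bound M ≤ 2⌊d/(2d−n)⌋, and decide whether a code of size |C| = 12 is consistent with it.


Plotkin bound M ≤ 6; given |C| = 12 > bound (violated).

Check applicability: 2d = 26, n = 22.
2d − n = 4 > 0, so Plotkin applies.
Compute d/(2d−n) = 13/4 ≈ 3.2500.
⌊d/(2d−n)⌋ = 3.
Plotkin bound: M ≤ 2·3 = 6.
Given |C| = 12, check: VIOLATED.
This |C| is above the Plotkin bound, so no binary code with n = 22, d = 13 and 12 codewords exists.


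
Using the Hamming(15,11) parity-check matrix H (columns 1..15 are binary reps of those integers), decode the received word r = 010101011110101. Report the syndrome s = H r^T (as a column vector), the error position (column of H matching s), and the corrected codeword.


s = (0, 0, 1, 0)^T, error position = 2, corrected codeword c = 000101011110101

Compute s = H r^T mod 2 one row at a time:
  s_1 = 1 + 1 + 1 + 1 + 0 + 1 + 0 + 1 = 6 ≡ 0 (mod 2).
  s_2 = 1 + 0 + 1 + 0 + 0 + 1 + 0 + 1 = 4 ≡ 0 (mod 2).
  s_3 = 1 + 0 + 1 + 0 + 1 + 1 + 0 + 1 = 5 ≡ 1 (mod 2).
  s_4 = 0 + 0 + 0 + 0 + 1 + 1 + 1 + 1 = 4 ≡ 0 (mod 2).
s = (0, 0, 1, 0)^T — this equals column 2 of H (binary 0010), so error is at position 2.
Correct: flip bit 2 of r = 010101011110101 to get c = 000101011110101.


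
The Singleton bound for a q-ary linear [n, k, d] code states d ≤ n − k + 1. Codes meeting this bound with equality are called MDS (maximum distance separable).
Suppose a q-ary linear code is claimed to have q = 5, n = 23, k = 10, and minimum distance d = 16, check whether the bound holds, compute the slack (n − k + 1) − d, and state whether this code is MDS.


Singleton RHS = n − k + 1 = 14, slack = -2, bound violated (no such code; not MDS).

Singleton bound: d ≤ n − k + 1.
Here n = 23, k = 10, so n − k + 1 = 14.
Given d = 16, check d ≤ 14: NO.
Slack = (n − k + 1) − d = -2.
The slack is negative: d = 16 exceeds n − k + 1 = 14 by 2, so the Singleton bound is violated and no linear [23, 10, 16]_5 code can exist. In particular it is not MDS (MDS requires d = n − k + 1 exactly).
Description: the claimed parameters are [23, 10, 16]_5; such a code would be impossible (violates the Singleton bound).


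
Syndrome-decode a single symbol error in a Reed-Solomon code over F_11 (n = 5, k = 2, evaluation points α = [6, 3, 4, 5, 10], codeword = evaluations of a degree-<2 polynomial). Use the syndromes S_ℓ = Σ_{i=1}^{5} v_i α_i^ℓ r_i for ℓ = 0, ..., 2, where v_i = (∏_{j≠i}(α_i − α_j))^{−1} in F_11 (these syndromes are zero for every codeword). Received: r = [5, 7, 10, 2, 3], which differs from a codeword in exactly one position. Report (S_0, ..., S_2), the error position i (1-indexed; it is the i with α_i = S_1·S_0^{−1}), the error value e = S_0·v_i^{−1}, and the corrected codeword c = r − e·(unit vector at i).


S = (2, 9, 2), error at position 5, error magnitude e = 8, c = [5, 7, 10, 2, 6].

Step 1: column multipliers v_i = (∏_{j≠i}(α_i − α_j))^{−1} mod 11.
  i = 1 (α = 6): (6−3)(6−4)(6−5)(6−10) = 3·2·1·(−4) = −24 ≡ 9, so v_1 = 9^{−1} = 5 (mod 11).
  i = 2 (α = 3): (3−6)(3−4)(3−5)(3−10) = (−3)·(−1)·(−2)·(−7) = 42 ≡ 9, so v_2 = 9^{−1} = 5 (mod 11).
  i = 3 (α = 4): (4−6)(4−3)(4−5)(4−10) = (−2)·1·(−1)·(−6) = −12 ≡ 10, so v_3 = 10^{−1} = 10 (mod 11).
  i = 4 (α = 5): (5−6)(5−3)(5−4)(5−10) = (−1)·2·1·(−5) = 10 ≡ 10, so v_4 = 10^{−1} = 10 (mod 11).
  i = 5 (α = 10): (10−6)(10−3)(10−4)(10−5) = 4·7·6·5 = 840 ≡ 4, so v_5 = 4^{−1} = 3 (mod 11).
  v = [5, 5, 10, 10, 3].
Step 2: syndromes of r = [5, 7, 10, 2, 3] (all sums mod 11).
  S_0 = Σ v_i r_i = 5·5 + 5·7 + 10·10 + 10·2 + 3·3 = 189 ≡ 2.
  S_1 = Σ v_i α_i r_i = 5·6·5 + 5·3·7 + 10·4·10 + 10·5·2 + 3·10·3 = 845 ≡ 9.
  α_i^2 mod 11 = [3, 9, 5, 3, 1].
  S_2 = Σ v_i α_i^2 r_i = 5·3·5 + 5·9·7 + 10·5·10 + 10·3·2 + 3·1·3 = 959 ≡ 2.
  S = (2, 9, 2) ≠ 0, so r is not a codeword (an error is present).
Step 3: locate the error. For a single error e at position i, S_ℓ = v_i·e·α_i^ℓ, so α_err = S_1/S_0.
  S_0^{−1} = 2^{−1} = 6 (mod 11), so α_err = 9·6 = 54 ≡ 10 = α_5. Error position i = 5.
  Consistency check: S_2/S_1 = 2·5 = 10 ≡ 10 = α_err ✓ (single-error assumption holds).
Step 4: error magnitude e = S_0/v_5 = S_0·∏_{j≠5}(α_5 − α_j) = 2·4 = 8 ≡ 8 (mod 11).
Step 5: correct position 5: c_5 = r_5 − e = 3 − 8 ≡ 6 (mod 11). Hence c = [5, 7, 10, 2, 6].
  Check: interpolating c through the α_i gives m(x) = 9 + 3·x (degree < 2) with m(α_i) = c_i for every i, so c is indeed a codeword.


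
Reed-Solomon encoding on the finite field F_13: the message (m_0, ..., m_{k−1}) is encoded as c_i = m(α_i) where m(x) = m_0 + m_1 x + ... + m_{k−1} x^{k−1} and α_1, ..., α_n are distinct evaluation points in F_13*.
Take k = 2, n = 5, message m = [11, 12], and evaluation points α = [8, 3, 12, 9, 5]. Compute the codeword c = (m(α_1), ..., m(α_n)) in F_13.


c = [3, 8, 12, 2, 6]

Message polynomial: m(x) = 11 + 12·x (mod 13).
For each evaluation point α_i, compute m(α_i) mod 13:
  α_1 = 8: Horner steps 12 → 3, so m(8) = 3.
  α_2 = 3: Horner steps 12 → 8, so m(3) = 8.
  α_3 = 12: Horner steps 12 → 12, so m(12) = 12.
  α_4 = 9: Horner steps 12 → 2, so m(9) = 2.
  α_5 = 5: Horner steps 12 → 6, so m(5) = 6.
Codeword c = [3, 8, 12, 2, 6] ∈ F_13^5.


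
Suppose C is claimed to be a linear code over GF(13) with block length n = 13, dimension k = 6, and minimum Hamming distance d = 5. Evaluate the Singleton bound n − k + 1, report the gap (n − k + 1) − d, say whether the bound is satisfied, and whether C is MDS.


Singleton RHS = n − k + 1 = 8, slack = 3, bound satisfied, not MDS.

Singleton bound: d ≤ n − k + 1.
Here n = 13, k = 6, so n − k + 1 = 8.
Given d = 5, check d ≤ 8: YES.
Slack = (n − k + 1) − d = 3.
The code is NOT MDS (slack = 3 > 0).
Description: the claimed parameters are [13, 6, 5]_13; such a code would be non-MDS.


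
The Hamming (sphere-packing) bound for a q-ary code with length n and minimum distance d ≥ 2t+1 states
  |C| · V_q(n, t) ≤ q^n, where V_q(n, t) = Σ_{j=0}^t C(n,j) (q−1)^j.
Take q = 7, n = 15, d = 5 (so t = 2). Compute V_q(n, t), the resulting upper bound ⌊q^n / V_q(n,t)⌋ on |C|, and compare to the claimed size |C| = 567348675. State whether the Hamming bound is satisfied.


V_q(n, t) = 3871, q^n = 4747561509943, Hamming bound = 1226443169, |C| = 567348675 ≤ bound (satisfied).

Step 1: Compute V_q(n, t) = Σ_{j=0}^2 C(n, j) (q−1)^j.
  j = 0: C(15,0)·(6)^0 = 1·1 = 1.
  j = 1: C(15,1)·(6)^1 = 15·6 = 90.
  j = 2: C(15,2)·(6)^2 = 105·36 = 3780.
  V_q(n, t) = 1 + 90 + 3780 = 3871.
Step 2: q^n = 7^15 = 4747561509943.
Step 3: Hamming bound ⌊q^n / V_q(n,t)⌋ = ⌊4747561509943/3871⌋ = 1226443169.
Step 4: Compare |C| = 567348675 to 1226443169: satisfied.
The claimed |C| lies below the Hamming bound.


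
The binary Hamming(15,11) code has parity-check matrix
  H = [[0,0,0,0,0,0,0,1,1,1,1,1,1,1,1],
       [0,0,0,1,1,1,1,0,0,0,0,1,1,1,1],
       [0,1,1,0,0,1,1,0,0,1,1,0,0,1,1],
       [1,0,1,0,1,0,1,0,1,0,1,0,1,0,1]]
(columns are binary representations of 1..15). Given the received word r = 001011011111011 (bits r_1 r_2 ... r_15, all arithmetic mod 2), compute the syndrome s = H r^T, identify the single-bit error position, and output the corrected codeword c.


s = (1, 1, 0, 1)^T, error position = 13, corrected codeword c = 001011011111111

Compute s = H r^T mod 2 one row at a time:
  s_1 = 1 + 1 + 1 + 1 + 1 + 0 + 1 + 1 = 7 ≡ 1 (mod 2).
  s_2 = 0 + 1 + 1 + 0 + 1 + 0 + 1 + 1 = 5 ≡ 1 (mod 2).
  s_3 = 0 + 1 + 1 + 0 + 1 + 1 + 1 + 1 = 6 ≡ 0 (mod 2).
  s_4 = 0 + 1 + 1 + 0 + 1 + 1 + 0 + 1 = 5 ≡ 1 (mod 2).
s = (1, 1, 0, 1)^T — this equals column 13 of H (binary 1101), so error is at position 13.
Correct: flip bit 13 of r = 001011011111011 to get c = 001011011111111.


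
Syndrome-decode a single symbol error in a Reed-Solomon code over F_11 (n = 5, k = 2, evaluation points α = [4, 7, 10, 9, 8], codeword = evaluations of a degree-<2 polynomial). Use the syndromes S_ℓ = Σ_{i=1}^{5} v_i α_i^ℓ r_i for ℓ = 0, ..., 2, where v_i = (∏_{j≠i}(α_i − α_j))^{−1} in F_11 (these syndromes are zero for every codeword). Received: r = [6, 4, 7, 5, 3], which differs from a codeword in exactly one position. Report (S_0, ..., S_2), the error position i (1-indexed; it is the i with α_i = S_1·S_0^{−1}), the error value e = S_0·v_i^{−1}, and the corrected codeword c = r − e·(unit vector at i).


S = (9, 8, 1), error at position 2, error magnitude e = 3, c = [6, 1, 7, 5, 3].

Step 1: column multipliers v_i = (∏_{j≠i}(α_i − α_j))^{−1} mod 11.
  i = 1 (α = 4): (4−7)(4−10)(4−9)(4−8) = (−3)·(−6)·(−5)·(−4) = 360 ≡ 8, so v_1 = 8^{−1} = 7 (mod 11).
  i = 2 (α = 7): (7−4)(7−10)(7−9)(7−8) = 3·(−3)·(−2)·(−1) = −18 ≡ 4, so v_2 = 4^{−1} = 3 (mod 11).
  i = 3 (α = 10): (10−4)(10−7)(10−9)(10−8) = 6·3·1·2 = 36 ≡ 3, so v_3 = 3^{−1} = 4 (mod 11).
  i = 4 (α = 9): (9−4)(9−7)(9−10)(9−8) = 5·2·(−1)·1 = −10 ≡ 1, so v_4 = 1^{−1} = 1 (mod 11).
  i = 5 (α = 8): (8−4)(8−7)(8−10)(8−9) = 4·1·(−2)·(−1) = 8 ≡ 8, so v_5 = 8^{−1} = 7 (mod 11).
  v = [7, 3, 4, 1, 7].
Step 2: syndromes of r = [6, 4, 7, 5, 3] (all sums mod 11).
  S_0 = Σ v_i r_i = 7·6 + 3·4 + 4·7 + 1·5 + 7·3 = 108 ≡ 9.
  S_1 = Σ v_i α_i r_i = 7·4·6 + 3·7·4 + 4·10·7 + 1·9·5 + 7·8·3 = 745 ≡ 8.
  α_i^2 mod 11 = [5, 5, 1, 4, 9].
  S_2 = Σ v_i α_i^2 r_i = 7·5·6 + 3·5·4 + 4·1·7 + 1·4·5 + 7·9·3 = 507 ≡ 1.
  S = (9, 8, 1) ≠ 0, so r is not a codeword (an error is present).
Step 3: locate the error. For a single error e at position i, S_ℓ = v_i·e·α_i^ℓ, so α_err = S_1/S_0.
  S_0^{−1} = 9^{−1} = 5 (mod 11), so α_err = 8·5 = 40 ≡ 7 = α_2. Error position i = 2.
  Consistency check: S_2/S_1 = 1·7 = 7 ≡ 7 = α_err ✓ (single-error assumption holds).
Step 4: error magnitude e = S_0/v_2 = S_0·∏_{j≠2}(α_2 − α_j) = 9·4 = 36 ≡ 3 (mod 11).
Step 5: correct position 2: c_2 = r_2 − e = 4 − 3 ≡ 1 (mod 11). Hence c = [6, 1, 7, 5, 3].
  Check: interpolating c through the α_i gives m(x) = 9 + 2·x (degree < 2) with m(α_i) = c_i for every i, so c is indeed a codeword.


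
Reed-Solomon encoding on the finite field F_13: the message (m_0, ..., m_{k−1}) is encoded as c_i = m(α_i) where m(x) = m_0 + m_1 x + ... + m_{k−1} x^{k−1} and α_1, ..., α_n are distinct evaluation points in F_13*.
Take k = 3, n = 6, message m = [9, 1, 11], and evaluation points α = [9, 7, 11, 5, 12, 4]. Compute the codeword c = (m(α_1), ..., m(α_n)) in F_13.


c = [12, 9, 12, 3, 6, 7]

Message polynomial: m(x) = 9 + 1·x + 11·x^2 (mod 13).
For each evaluation point α_i, compute m(α_i) mod 13:
  α_1 = 9: Horner steps 11 → 9 → 12, so m(9) = 12.
  α_2 = 7: Horner steps 11 → 0 → 9, so m(7) = 9.
  α_3 = 11: Horner steps 11 → 5 → 12, so m(11) = 12.
  α_4 = 5: Horner steps 11 → 4 → 3, so m(5) = 3.
  α_5 = 12: Horner steps 11 → 3 → 6, so m(12) = 6.
  α_6 = 4: Horner steps 11 → 6 → 7, so m(4) = 7.
Codeword c = [12, 9, 12, 3, 6, 7] ∈ F_13^6.


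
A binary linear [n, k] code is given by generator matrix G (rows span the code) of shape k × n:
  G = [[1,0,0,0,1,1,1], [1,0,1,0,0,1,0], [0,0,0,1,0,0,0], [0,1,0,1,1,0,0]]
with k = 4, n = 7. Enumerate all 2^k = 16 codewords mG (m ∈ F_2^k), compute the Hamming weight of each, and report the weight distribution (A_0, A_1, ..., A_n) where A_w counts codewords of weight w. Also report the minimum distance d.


Weight distribution: A_0 = 1, A_1 = 1, A_2 = 1, A_3 = 4, A_4 = 5, A_5 = 3, A_6 = 1. Minimum distance d = 1.

Enumerate all 2^4 = 16 messages m ∈ F_2^4.
For each, compute codeword c = mG in F_2^7, then tally its weight.
  m = 0000 → c = 0000000, weight = 0.
  m = 1000 → c = 1000111, weight = 4.
  m = 0100 → c = 1010010, weight = 3.
  m = 1100 → c = 0010101, weight = 3.
  m = 0010 → c = 0001000, weight = 1.
  m = 1010 → c = 1001111, weight = 5.
  m = 0110 → c = 1011010, weight = 4.
  m = 1110 → c = 0011101, weight = 4.
  m = 0001 → c = 0101100, weight = 3.
  m = 1001 → c = 1101011, weight = 5.
  m = 0101 → c = 1111110, weight = 6.
  m = 1101 → c = 0111001, weight = 4.
  m = 0011 → c = 0100100, weight = 2.
  m = 1011 → c = 1100011, weight = 4.
  m = 0111 → c = 1110110, weight = 5.
  m = 1111 → c = 0110001, weight = 3.
Tally weights:
  weight 0: 1 codewords.
  weight 1: 1 codewords.
  weight 2: 1 codewords.
  weight 3: 4 codewords.
  weight 4: 5 codewords.
  weight 5: 3 codewords.
  weight 6: 1 codewords.
Minimum distance d = smallest w > 0 with A_w > 0 = 1.
Sanity: Σ A_w = 16 = 2^4 = 16 ✓.


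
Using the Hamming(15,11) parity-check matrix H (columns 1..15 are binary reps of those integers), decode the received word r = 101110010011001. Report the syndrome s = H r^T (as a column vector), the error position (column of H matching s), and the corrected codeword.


s = (0, 0, 1, 1)^T, error position = 3, corrected codeword c = 100110010011001

Compute s = H r^T mod 2 one row at a time:
  s_1 = 1 + 0 + 0 + 1 + 1 + 0 + 0 + 1 = 4 ≡ 0 (mod 2).
  s_2 = 1 + 1 + 0 + 0 + 1 + 0 + 0 + 1 = 4 ≡ 0 (mod 2).
  s_3 = 0 + 1 + 0 + 0 + 0 + 1 + 0 + 1 = 3 ≡ 1 (mod 2).
  s_4 = 1 + 1 + 1 + 0 + 0 + 1 + 0 + 1 = 5 ≡ 1 (mod 2).
s = (0, 0, 1, 1)^T — this equals column 3 of H (binary 0011), so error is at position 3.
Correct: flip bit 3 of r = 101110010011001 to get c = 100110010011001.


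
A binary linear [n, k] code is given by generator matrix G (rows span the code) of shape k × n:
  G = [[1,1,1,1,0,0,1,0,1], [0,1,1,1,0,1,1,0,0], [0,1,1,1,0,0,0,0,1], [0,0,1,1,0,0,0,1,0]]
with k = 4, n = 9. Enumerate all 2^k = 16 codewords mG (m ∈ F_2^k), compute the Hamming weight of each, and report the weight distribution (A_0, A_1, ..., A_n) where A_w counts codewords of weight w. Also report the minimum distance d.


Weight distribution: A_0 = 1, A_2 = 1, A_3 = 4, A_4 = 3, A_5 = 4, A_6 = 3. Minimum distance d = 2.

Enumerate all 2^4 = 16 messages m ∈ F_2^4.
For each, compute codeword c = mG in F_2^9, then tally its weight.
  m = 0000 → c = 000000000, weight = 0.
  m = 1000 → c = 111100101, weight = 6.
  m = 0100 → c = 011101100, weight = 5.
  m = 1100 → c = 100001001, weight = 3.
  m = 0010 → c = 011100001, weight = 4.
  m = 1010 → c = 100000100, weight = 2.
  m = 0110 → c = 000001101, weight = 3.
  m = 1110 → c = 111101000, weight = 5.
  m = 0001 → c = 001100010, weight = 3.
  m = 1001 → c = 110000111, weight = 5.
  m = 0101 → c = 010001110, weight = 4.
  m = 1101 → c = 101101011, weight = 6.
  m = 0011 → c = 010000011, weight = 3.
  m = 1011 → c = 101100110, weight = 5.
  m = 0111 → c = 001101111, weight = 6.
  m = 1111 → c = 110001010, weight = 4.
Tally weights:
  weight 0: 1 codewords.
  weight 2: 1 codewords.
  weight 3: 4 codewords.
  weight 4: 3 codewords.
  weight 5: 4 codewords.
  weight 6: 3 codewords.
Minimum distance d = smallest w > 0 with A_w > 0 = 2.
Sanity: Σ A_w = 16 = 2^4 = 16 ✓.


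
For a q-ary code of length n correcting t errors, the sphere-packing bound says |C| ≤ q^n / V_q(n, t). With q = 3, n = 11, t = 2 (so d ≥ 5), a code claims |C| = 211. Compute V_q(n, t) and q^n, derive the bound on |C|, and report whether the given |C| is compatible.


V_q(n, t) = 243, q^n = 177147, Hamming bound = 729, |C| = 211 ≤ bound (satisfied).

Step 1: Compute V_q(n, t) = Σ_{j=0}^2 C(n, j) (q−1)^j.
  j = 0: C(11,0)·(2)^0 = 1·1 = 1.
  j = 1: C(11,1)·(2)^1 = 11·2 = 22.
  j = 2: C(11,2)·(2)^2 = 55·4 = 220.
  V_q(n, t) = 1 + 22 + 220 = 243.
Step 2: q^n = 3^11 = 177147.
Step 3: Hamming bound ⌊q^n / V_q(n,t)⌋ = ⌊177147/243⌋ = 729.
Step 4: Compare |C| = 211 to 729: satisfied.
The claimed |C| lies below the Hamming bound.


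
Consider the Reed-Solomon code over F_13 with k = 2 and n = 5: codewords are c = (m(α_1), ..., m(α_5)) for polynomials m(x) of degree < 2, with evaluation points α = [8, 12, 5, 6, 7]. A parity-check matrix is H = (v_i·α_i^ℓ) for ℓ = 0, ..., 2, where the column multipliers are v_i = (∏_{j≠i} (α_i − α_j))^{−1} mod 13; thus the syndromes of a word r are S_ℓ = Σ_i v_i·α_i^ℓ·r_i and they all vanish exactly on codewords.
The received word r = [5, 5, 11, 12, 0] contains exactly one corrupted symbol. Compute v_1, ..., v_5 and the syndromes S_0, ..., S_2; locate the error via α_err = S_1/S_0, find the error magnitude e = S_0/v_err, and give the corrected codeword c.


S = (2, 3, 11), error at position 1, error magnitude e = 4, c = [1, 5, 11, 12, 0].

Step 1: column multipliers v_i = (∏_{j≠i}(α_i − α_j))^{−1} mod 13.
  i = 1 (α = 8): (8−12)(8−5)(8−6)(8−7) = (−4)·3·2·1 = −24 ≡ 2, so v_1 = 2^{−1} = 7 (mod 13).
  i = 2 (α = 12): (12−8)(12−5)(12−6)(12−7) = 4·7·6·5 = 840 ≡ 8, so v_2 = 8^{−1} = 5 (mod 13).
  i = 3 (α = 5): (5−8)(5−12)(5−6)(5−7) = (−3)·(−7)·(−1)·(−2) = 42 ≡ 3, so v_3 = 3^{−1} = 9 (mod 13).
  i = 4 (α = 6): (6−8)(6−12)(6−5)(6−7) = (−2)·(−6)·1·(−1) = −12 ≡ 1, so v_4 = 1^{−1} = 1 (mod 13).
  i = 5 (α = 7): (7−8)(7−12)(7−5)(7−6) = (−1)·(−5)·2·1 = 10 ≡ 10, so v_5 = 10^{−1} = 4 (mod 13).
  v = [7, 5, 9, 1, 4].
Step 2: syndromes of r = [5, 5, 11, 12, 0] (all sums mod 13).
  S_0 = Σ v_i r_i = 7·5 + 5·5 + 9·11 + 1·12 + 4·0 = 171 ≡ 2.
  S_1 = Σ v_i α_i r_i = 7·8·5 + 5·12·5 + 9·5·11 + 1·6·12 + 4·7·0 = 1147 ≡ 3.
  α_i^2 mod 13 = [12, 1, 12, 10, 10].
  S_2 = Σ v_i α_i^2 r_i = 7·12·5 + 5·1·5 + 9·12·11 + 1·10·12 + 4·10·0 = 1753 ≡ 11.
  S = (2, 3, 11) ≠ 0, so r is not a codeword (an error is present).
Step 3: locate the error. For a single error e at position i, S_ℓ = v_i·e·α_i^ℓ, so α_err = S_1/S_0.
  S_0^{−1} = 2^{−1} = 7 (mod 13), so α_err = 3·7 = 21 ≡ 8 = α_1. Error position i = 1.
  Consistency check: S_2/S_1 = 11·9 = 99 ≡ 8 = α_err ✓ (single-error assumption holds).
Step 4: error magnitude e = S_0/v_1 = S_0·∏_{j≠1}(α_1 − α_j) = 2·2 = 4 ≡ 4 (mod 13).
Step 5: correct position 1: c_1 = r_1 − e = 5 − 4 ≡ 1 (mod 13). Hence c = [1, 5, 11, 12, 0].
  Check: interpolating c through the α_i gives m(x) = 6 + 1·x (degree < 2) with m(α_i) = c_i for every i, so c is indeed a codeword.


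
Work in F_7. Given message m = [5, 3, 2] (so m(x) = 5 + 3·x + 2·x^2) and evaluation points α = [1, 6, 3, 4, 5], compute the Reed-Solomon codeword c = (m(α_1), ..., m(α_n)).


c = [3, 4, 4, 0, 0]

Message polynomial: m(x) = 5 + 3·x + 2·x^2 (mod 7).
For each evaluation point α_i, compute m(α_i) mod 7:
  α_1 = 1: Horner steps 2 → 5 → 3, so m(1) = 3.
  α_2 = 6: Horner steps 2 → 1 → 4, so m(6) = 4.
  α_3 = 3: Horner steps 2 → 2 → 4, so m(3) = 4.
  α_4 = 4: Horner steps 2 → 4 → 0, so m(4) = 0.
  α_5 = 5: Horner steps 2 → 6 → 0, so m(5) = 0.
Codeword c = [3, 4, 4, 0, 0] ∈ F_7^5.


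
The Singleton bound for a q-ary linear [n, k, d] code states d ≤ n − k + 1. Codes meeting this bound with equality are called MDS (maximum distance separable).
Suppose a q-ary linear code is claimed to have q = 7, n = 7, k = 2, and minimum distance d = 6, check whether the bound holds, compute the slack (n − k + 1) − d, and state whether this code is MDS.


Singleton RHS = n − k + 1 = 6, slack = 0, bound satisfied, MDS.

Singleton bound: d ≤ n − k + 1.
Here n = 7, k = 2, so n − k + 1 = 6.
Given d = 6, check d ≤ 6: YES.
Slack = (n − k + 1) − d = 0.
The code is MDS (slack = 0).
Description: the claimed parameters are [7, 2, 6]_7; such a code would be MDS (meets Singleton bound).


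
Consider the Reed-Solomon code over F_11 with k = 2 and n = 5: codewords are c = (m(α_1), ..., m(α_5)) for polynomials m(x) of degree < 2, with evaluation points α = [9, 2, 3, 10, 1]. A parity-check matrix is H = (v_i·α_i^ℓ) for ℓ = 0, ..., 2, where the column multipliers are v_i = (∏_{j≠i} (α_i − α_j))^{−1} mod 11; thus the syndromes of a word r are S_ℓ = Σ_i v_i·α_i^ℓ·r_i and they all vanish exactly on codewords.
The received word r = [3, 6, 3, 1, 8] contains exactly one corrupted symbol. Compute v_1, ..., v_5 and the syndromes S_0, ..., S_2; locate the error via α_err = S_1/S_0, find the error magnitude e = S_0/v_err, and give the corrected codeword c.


S = (3, 9, 5), error at position 3, error magnitude e = 10, c = [3, 6, 4, 1, 8].

Step 1: column multipliers v_i = (∏_{j≠i}(α_i − α_j))^{−1} mod 11.
  i = 1 (α = 9): (9−2)(9−3)(9−10)(9−1) = 7·6·(−1)·8 = −336 ≡ 5, so v_1 = 5^{−1} = 9 (mod 11).
  i = 2 (α = 2): (2−9)(2−3)(2−10)(2−1) = (−7)·(−1)·(−8)·1 = −56 ≡ 10, so v_2 = 10^{−1} = 10 (mod 11).
  i = 3 (α = 3): (3−9)(3−2)(3−10)(3−1) = (−6)·1·(−7)·2 = 84 ≡ 7, so v_3 = 7^{−1} = 8 (mod 11).
  i = 4 (α = 10): (10−9)(10−2)(10−3)(10−1) = 1·8·7·9 = 504 ≡ 9, so v_4 = 9^{−1} = 5 (mod 11).
  i = 5 (α = 1): (1−9)(1−2)(1−3)(1−10) = (−8)·(−1)·(−2)·(−9) = 144 ≡ 1, so v_5 = 1^{−1} = 1 (mod 11).
  v = [9, 10, 8, 5, 1].
Step 2: syndromes of r = [3, 6, 3, 1, 8] (all sums mod 11).
  S_0 = Σ v_i r_i = 9·3 + 10·6 + 8·3 + 5·1 + 1·8 = 124 ≡ 3.
  S_1 = Σ v_i α_i r_i = 9·9·3 + 10·2·6 + 8·3·3 + 5·10·1 + 1·1·8 = 493 ≡ 9.
  α_i^2 mod 11 = [4, 4, 9, 1, 1].
  S_2 = Σ v_i α_i^2 r_i = 9·4·3 + 10·4·6 + 8·9·3 + 5·1·1 + 1·1·8 = 577 ≡ 5.
  S = (3, 9, 5) ≠ 0, so r is not a codeword (an error is present).
Step 3: locate the error. For a single error e at position i, S_ℓ = v_i·e·α_i^ℓ, so α_err = S_1/S_0.
  S_0^{−1} = 3^{−1} = 4 (mod 11), so α_err = 9·4 = 36 ≡ 3 = α_3. Error position i = 3.
  Consistency check: S_2/S_1 = 5·5 = 25 ≡ 3 = α_err ✓ (single-error assumption holds).
Step 4: error magnitude e = S_0/v_3 = S_0·∏_{j≠3}(α_3 − α_j) = 3·7 = 21 ≡ 10 (mod 11).
Step 5: correct position 3: c_3 = r_3 − e = 3 − 10 ≡ 4 (mod 11). Hence c = [3, 6, 4, 1, 8].
  Check: interpolating c through the α_i gives m(x) = 10 + 9·x (degree < 2) with m(α_i) = c_i for every i, so c is indeed a codeword.


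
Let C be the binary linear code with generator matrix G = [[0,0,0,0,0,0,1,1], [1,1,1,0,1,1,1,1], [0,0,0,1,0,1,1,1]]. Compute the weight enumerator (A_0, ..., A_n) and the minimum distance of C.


Weight distribution: A_0 = 1, A_2 = 2, A_4 = 1, A_5 = 2, A_7 = 2. Minimum distance d = 2.

Enumerate all 2^3 = 8 messages m ∈ F_2^3.
For each, compute codeword c = mG in F_2^8, then tally its weight.
  m = 000 → c = 00000000, weight = 0.
  m = 100 → c = 00000011, weight = 2.
  m = 010 → c = 11101111, weight = 7.
  m = 110 → c = 11101100, weight = 5.
  m = 001 → c = 00010111, weight = 4.
  m = 101 → c = 00010100, weight = 2.
  m = 011 → c = 11111000, weight = 5.
  m = 111 → c = 11111011, weight = 7.
Tally weights:
  weight 0: 1 codewords.
  weight 2: 2 codewords.
  weight 4: 1 codewords.
  weight 5: 2 codewords.
  weight 7: 2 codewords.
Minimum distance d = smallest w > 0 with A_w > 0 = 2.
Sanity: Σ A_w = 8 = 2^3 = 8 ✓.


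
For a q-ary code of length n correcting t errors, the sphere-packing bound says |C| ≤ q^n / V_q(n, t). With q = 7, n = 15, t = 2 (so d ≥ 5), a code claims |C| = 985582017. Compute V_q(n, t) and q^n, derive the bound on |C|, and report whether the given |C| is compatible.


V_q(n, t) = 3871, q^n = 4747561509943, Hamming bound = 1226443169, |C| = 985582017 ≤ bound (satisfied).

Step 1: Compute V_q(n, t) = Σ_{j=0}^2 C(n, j) (q−1)^j.
  j = 0: C(15,0)·(6)^0 = 1·1 = 1.
  j = 1: C(15,1)·(6)^1 = 15·6 = 90.
  j = 2: C(15,2)·(6)^2 = 105·36 = 3780.
  V_q(n, t) = 1 + 90 + 3780 = 3871.
Step 2: q^n = 7^15 = 4747561509943.
Step 3: Hamming bound ⌊q^n / V_q(n,t)⌋ = ⌊4747561509943/3871⌋ = 1226443169.
Step 4: Compare |C| = 985582017 to 1226443169: satisfied.
The claimed |C| lies below the Hamming bound.


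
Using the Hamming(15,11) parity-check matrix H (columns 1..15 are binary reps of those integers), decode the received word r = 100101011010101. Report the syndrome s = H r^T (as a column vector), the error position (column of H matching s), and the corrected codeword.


s = (1, 0, 1, 1)^T, error position = 11, corrected codeword c = 100101011000101

Compute s = H r^T mod 2 one row at a time:
  s_1 = 1 + 1 + 0 + 1 + 0 + 1 + 0 + 1 = 5 ≡ 1 (mod 2).
  s_2 = 1 + 0 + 1 + 0 + 0 + 1 + 0 + 1 = 4 ≡ 0 (mod 2).
  s_3 = 0 + 0 + 1 + 0 + 0 + 1 + 0 + 1 = 3 ≡ 1 (mod 2).
  s_4 = 1 + 0 + 0 + 0 + 1 + 1 + 1 + 1 = 5 ≡ 1 (mod 2).
s = (1, 0, 1, 1)^T — this equals column 11 of H (binary 1011), so error is at position 11.
Correct: flip bit 11 of r = 100101011010101 to get c = 100101011000101.


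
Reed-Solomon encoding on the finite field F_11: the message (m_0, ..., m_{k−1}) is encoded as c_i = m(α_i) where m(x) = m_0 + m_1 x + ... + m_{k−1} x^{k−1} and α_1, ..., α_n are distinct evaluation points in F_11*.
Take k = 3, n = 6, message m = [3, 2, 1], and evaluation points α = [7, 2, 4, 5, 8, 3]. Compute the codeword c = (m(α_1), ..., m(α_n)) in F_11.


c = [0, 0, 5, 5, 6, 7]

Message polynomial: m(x) = 3 + 2·x + 1·x^2 (mod 11).
For each evaluation point α_i, compute m(α_i) mod 11:
  α_1 = 7: Horner steps 1 → 9 → 0, so m(7) = 0.
  α_2 = 2: Horner steps 1 → 4 → 0, so m(2) = 0.
  α_3 = 4: Horner steps 1 → 6 → 5, so m(4) = 5.
  α_4 = 5: Horner steps 1 → 7 → 5, so m(5) = 5.
  α_5 = 8: Horner steps 1 → 10 → 6, so m(8) = 6.
  α_6 = 3: Horner steps 1 → 5 → 7, so m(3) = 7.
Codeword c = [0, 0, 5, 5, 6, 7] ∈ F_11^6.


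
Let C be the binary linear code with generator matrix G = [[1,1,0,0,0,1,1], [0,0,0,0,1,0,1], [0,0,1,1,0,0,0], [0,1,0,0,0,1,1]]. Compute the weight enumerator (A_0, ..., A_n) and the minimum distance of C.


Weight distribution: A_0 = 1, A_1 = 1, A_2 = 2, A_3 = 4, A_4 = 3, A_5 = 3, A_6 = 2. Minimum distance d = 1.

Enumerate all 2^4 = 16 messages m ∈ F_2^4.
For each, compute codeword c = mG in F_2^7, then tally its weight.
  m = 0000 → c = 0000000, weight = 0.
  m = 1000 → c = 1100011, weight = 4.
  m = 0100 → c = 0000101, weight = 2.
  m = 1100 → c = 1100110, weight = 4.
  m = 0010 → c = 0011000, weight = 2.
  m = 1010 → c = 1111011, weight = 6.
  m = 0110 → c = 0011101, weight = 4.
  m = 1110 → c = 1111110, weight = 6.
  m = 0001 → c = 0100011, weight = 3.
  m = 1001 → c = 1000000, weight = 1.
  m = 0101 → c = 0100110, weight = 3.
  m = 1101 → c = 1000101, weight = 3.
  m = 0011 → c = 0111011, weight = 5.
  m = 1011 → c = 1011000, weight = 3.
  m = 0111 → c = 0111110, weight = 5.
  m = 1111 → c = 1011101, weight = 5.
Tally weights:
  weight 0: 1 codewords.
  weight 1: 1 codewords.
  weight 2: 2 codewords.
  weight 3: 4 codewords.
  weight 4: 3 codewords.
  weight 5: 3 codewords.
  weight 6: 2 codewords.
Minimum distance d = smallest w > 0 with A_w > 0 = 1.
Sanity: Σ A_w = 16 = 2^4 = 16 ✓.


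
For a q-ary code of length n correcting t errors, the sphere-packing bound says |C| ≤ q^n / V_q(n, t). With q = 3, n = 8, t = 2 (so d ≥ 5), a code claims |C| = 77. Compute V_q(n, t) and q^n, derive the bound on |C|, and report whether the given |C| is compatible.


V_q(n, t) = 129, q^n = 6561, Hamming bound = 50, |C| = 77 > bound (violated).

Step 1: Compute V_q(n, t) = Σ_{j=0}^2 C(n, j) (q−1)^j.
  j = 0: C(8,0)·(2)^0 = 1·1 = 1.
  j = 1: C(8,1)·(2)^1 = 8·2 = 16.
  j = 2: C(8,2)·(2)^2 = 28·4 = 112.
  V_q(n, t) = 1 + 16 + 112 = 129.
Step 2: q^n = 3^8 = 6561.
Step 3: Hamming bound ⌊q^n / V_q(n,t)⌋ = ⌊6561/129⌋ = 50.
Step 4: Compare |C| = 77 to 50: violated.
The claimed |C| lies above the Hamming bound, so no 3-ary code of length 8 with d ≥ 5 can have 77 codewords.


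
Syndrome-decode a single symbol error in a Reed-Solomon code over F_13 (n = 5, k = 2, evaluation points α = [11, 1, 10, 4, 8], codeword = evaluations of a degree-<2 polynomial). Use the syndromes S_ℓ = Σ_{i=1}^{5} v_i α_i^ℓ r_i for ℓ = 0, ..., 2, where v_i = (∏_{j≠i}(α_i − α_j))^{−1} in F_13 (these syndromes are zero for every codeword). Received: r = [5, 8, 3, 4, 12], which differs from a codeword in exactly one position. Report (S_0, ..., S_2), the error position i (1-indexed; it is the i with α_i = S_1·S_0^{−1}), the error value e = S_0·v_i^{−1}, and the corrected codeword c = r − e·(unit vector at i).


S = (2, 2, 2), error at position 2, error magnitude e = 10, c = [5, 11, 3, 4, 12].

Step 1: column multipliers v_i = (∏_{j≠i}(α_i − α_j))^{−1} mod 13.
  i = 1 (α = 11): (11−1)(11−10)(11−4)(11−8) = 10·1·7·3 = 210 ≡ 2, so v_1 = 2^{−1} = 7 (mod 13).
  i = 2 (α = 1): (1−11)(1−10)(1−4)(1−8) = (−10)·(−9)·(−3)·(−7) = 1890 ≡ 5, so v_2 = 5^{−1} = 8 (mod 13).
  i = 3 (α = 10): (10−11)(10−1)(10−4)(10−8) = (−1)·9·6·2 = −108 ≡ 9, so v_3 = 9^{−1} = 3 (mod 13).
  i = 4 (α = 4): (4−11)(4−1)(4−10)(4−8) = (−7)·3·(−6)·(−4) = −504 ≡ 3, so v_4 = 3^{−1} = 9 (mod 13).
  i = 5 (α = 8): (8−11)(8−1)(8−10)(8−4) = (−3)·7·(−2)·4 = 168 ≡ 12, so v_5 = 12^{−1} = 12 (mod 13).
  v = [7, 8, 3, 9, 12].
Step 2: syndromes of r = [5, 8, 3, 4, 12] (all sums mod 13).
  S_0 = Σ v_i r_i = 7·5 + 8·8 + 3·3 + 9·4 + 12·12 = 288 ≡ 2.
  S_1 = Σ v_i α_i r_i = 7·11·5 + 8·1·8 + 3·10·3 + 9·4·4 + 12·8·12 = 1835 ≡ 2.
  α_i^2 mod 13 = [4, 1, 9, 3, 12].
  S_2 = Σ v_i α_i^2 r_i = 7·4·5 + 8·1·8 + 3·9·3 + 9·3·4 + 12·12·12 = 2121 ≡ 2.
  S = (2, 2, 2) ≠ 0, so r is not a codeword (an error is present).
Step 3: locate the error. For a single error e at position i, S_ℓ = v_i·e·α_i^ℓ, so α_err = S_1/S_0.
  S_0^{−1} = 2^{−1} = 7 (mod 13), so α_err = 2·7 = 14 ≡ 1 = α_2. Error position i = 2.
  Consistency check: S_2/S_1 = 2·7 = 14 ≡ 1 = α_err ✓ (single-error assumption holds).
Step 4: error magnitude e = S_0/v_2 = S_0·∏_{j≠2}(α_2 − α_j) = 2·5 = 10 ≡ 10 (mod 13).
Step 5: correct position 2: c_2 = r_2 − e = 8 − 10 ≡ 11 (mod 13). Hence c = [5, 11, 3, 4, 12].
  Check: interpolating c through the α_i gives m(x) = 9 + 2·x (degree < 2) with m(α_i) = c_i for every i, so c is indeed a codeword.


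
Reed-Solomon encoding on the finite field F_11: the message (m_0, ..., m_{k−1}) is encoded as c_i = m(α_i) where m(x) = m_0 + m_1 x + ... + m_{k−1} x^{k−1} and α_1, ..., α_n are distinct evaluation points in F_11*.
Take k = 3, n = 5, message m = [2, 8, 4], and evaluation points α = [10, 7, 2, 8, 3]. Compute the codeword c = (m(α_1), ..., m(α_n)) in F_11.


c = [9, 1, 1, 3, 7]

Message polynomial: m(x) = 2 + 8·x + 4·x^2 (mod 11).
For each evaluation point α_i, compute m(α_i) mod 11:
  α_1 = 10: Horner steps 4 → 4 → 9, so m(10) = 9.
  α_2 = 7: Horner steps 4 → 3 → 1, so m(7) = 1.
  α_3 = 2: Horner steps 4 → 5 → 1, so m(2) = 1.
  α_4 = 8: Horner steps 4 → 7 → 3, so m(8) = 3.
  α_5 = 3: Horner steps 4 → 9 → 7, so m(3) = 7.
Codeword c = [9, 1, 1, 3, 7] ∈ F_11^5.


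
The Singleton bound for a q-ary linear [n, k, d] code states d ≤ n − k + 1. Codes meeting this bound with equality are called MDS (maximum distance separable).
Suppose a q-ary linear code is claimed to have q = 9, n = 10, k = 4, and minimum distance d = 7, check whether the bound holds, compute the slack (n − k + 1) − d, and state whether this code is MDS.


Singleton RHS = n − k + 1 = 7, slack = 0, bound satisfied, MDS.

Singleton bound: d ≤ n − k + 1.
Here n = 10, k = 4, so n − k + 1 = 7.
Given d = 7, check d ≤ 7: YES.
Slack = (n − k + 1) − d = 0.
The code is MDS (slack = 0).
Description: the claimed parameters are [10, 4, 7]_9; such a code would be MDS (meets Singleton bound).


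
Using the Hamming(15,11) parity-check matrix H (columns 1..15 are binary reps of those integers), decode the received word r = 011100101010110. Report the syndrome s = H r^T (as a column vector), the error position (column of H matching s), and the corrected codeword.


s = (0, 0, 1, 1)^T, error position = 3, corrected codeword c = 010100101010110

Compute s = H r^T mod 2 one row at a time:
  s_1 = 0 + 1 + 0 + 1 + 0 + 1 + 1 + 0 = 4 ≡ 0 (mod 2).
  s_2 = 1 + 0 + 0 + 1 + 0 + 1 + 1 + 0 = 4 ≡ 0 (mod 2).
  s_3 = 1 + 1 + 0 + 1 + 0 + 1 + 1 + 0 = 5 ≡ 1 (mod 2).
  s_4 = 0 + 1 + 0 + 1 + 1 + 1 + 1 + 0 = 5 ≡ 1 (mod 2).
s = (0, 0, 1, 1)^T — this equals column 3 of H (binary 0011), so error is at position 3.
Correct: flip bit 3 of r = 011100101010110 to get c = 010100101010110.


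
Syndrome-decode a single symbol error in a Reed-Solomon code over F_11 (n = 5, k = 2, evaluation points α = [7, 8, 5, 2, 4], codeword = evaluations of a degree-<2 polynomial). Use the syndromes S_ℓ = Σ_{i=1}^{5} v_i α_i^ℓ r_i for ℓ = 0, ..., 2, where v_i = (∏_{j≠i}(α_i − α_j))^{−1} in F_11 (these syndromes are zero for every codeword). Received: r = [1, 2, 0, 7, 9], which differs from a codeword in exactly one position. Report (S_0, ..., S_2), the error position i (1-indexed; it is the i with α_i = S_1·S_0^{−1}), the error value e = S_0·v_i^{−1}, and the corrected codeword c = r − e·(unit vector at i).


S = (8, 7, 2), error at position 3, error magnitude e = 1, c = [1, 2, 10, 7, 9].

Step 1: column multipliers v_i = (∏_{j≠i}(α_i − α_j))^{−1} mod 11.
  i = 1 (α = 7): (7−8)(7−5)(7−2)(7−4) = (−1)·2·5·3 = −30 ≡ 3, so v_1 = 3^{−1} = 4 (mod 11).
  i = 2 (α = 8): (8−7)(8−5)(8−2)(8−4) = 1·3·6·4 = 72 ≡ 6, so v_2 = 6^{−1} = 2 (mod 11).
  i = 3 (α = 5): (5−7)(5−8)(5−2)(5−4) = (−2)·(−3)·3·1 = 18 ≡ 7, so v_3 = 7^{−1} = 8 (mod 11).
  i = 4 (α = 2): (2−7)(2−8)(2−5)(2−4) = (−5)·(−6)·(−3)·(−2) = 180 ≡ 4, so v_4 = 4^{−1} = 3 (mod 11).
  i = 5 (α = 4): (4−7)(4−8)(4−5)(4−2) = (−3)·(−4)·(−1)·2 = −24 ≡ 9, so v_5 = 9^{−1} = 5 (mod 11).
  v = [4, 2, 8, 3, 5].
Step 2: syndromes of r = [1, 2, 0, 7, 9] (all sums mod 11).
  S_0 = Σ v_i r_i = 4·1 + 2·2 + 8·0 + 3·7 + 5·9 = 74 ≡ 8.
  S_1 = Σ v_i α_i r_i = 4·7·1 + 2·8·2 + 8·5·0 + 3·2·7 + 5·4·9 = 282 ≡ 7.
  α_i^2 mod 11 = [5, 9, 3, 4, 5].
  S_2 = Σ v_i α_i^2 r_i = 4·5·1 + 2·9·2 + 8·3·0 + 3·4·7 + 5·5·9 = 365 ≡ 2.
  S = (8, 7, 2) ≠ 0, so r is not a codeword (an error is present).
Step 3: locate the error. For a single error e at position i, S_ℓ = v_i·e·α_i^ℓ, so α_err = S_1/S_0.
  S_0^{−1} = 8^{−1} = 7 (mod 11), so α_err = 7·7 = 49 ≡ 5 = α_3. Error position i = 3.
  Consistency check: S_2/S_1 = 2·8 = 16 ≡ 5 = α_err ✓ (single-error assumption holds).
Step 4: error magnitude e = S_0/v_3 = S_0·∏_{j≠3}(α_3 − α_j) = 8·7 = 56 ≡ 1 (mod 11).
Step 5: correct position 3: c_3 = r_3 − e = 0 − 1 ≡ 10 (mod 11). Hence c = [1, 2, 10, 7, 9].
  Check: interpolating c through the α_i gives m(x) = 5 + 1·x (degree < 2) with m(α_i) = c_i for every i, so c is indeed a codeword.


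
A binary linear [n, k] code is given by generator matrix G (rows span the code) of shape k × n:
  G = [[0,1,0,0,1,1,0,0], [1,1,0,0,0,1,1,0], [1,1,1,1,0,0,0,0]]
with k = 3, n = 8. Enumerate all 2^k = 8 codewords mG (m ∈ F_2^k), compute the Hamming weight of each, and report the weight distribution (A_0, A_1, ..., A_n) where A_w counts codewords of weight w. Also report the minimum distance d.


Weight distribution: A_0 = 1, A_3 = 2, A_4 = 3, A_5 = 2. Minimum distance d = 3.

Enumerate all 2^3 = 8 messages m ∈ F_2^3.
For each, compute codeword c = mG in F_2^8, then tally its weight.
  m = 000 → c = 00000000, weight = 0.
  m = 100 → c = 01001100, weight = 3.
  m = 010 → c = 11000110, weight = 4.
  m = 110 → c = 10001010, weight = 3.
  m = 001 → c = 11110000, weight = 4.
  m = 101 → c = 10111100, weight = 5.
  m = 011 → c = 00110110, weight = 4.
  m = 111 → c = 01111010, weight = 5.
Tally weights:
  weight 0: 1 codewords.
  weight 3: 2 codewords.
  weight 4: 3 codewords.
  weight 5: 2 codewords.
Minimum distance d = smallest w > 0 with A_w > 0 = 3.
Sanity: Σ A_w = 8 = 2^3 = 8 ✓.


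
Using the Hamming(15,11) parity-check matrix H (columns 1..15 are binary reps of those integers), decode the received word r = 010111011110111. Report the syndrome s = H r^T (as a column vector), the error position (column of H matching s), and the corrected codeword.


s = (1, 0, 0, 1)^T, error position = 9, corrected codeword c = 010111010110111

Compute s = H r^T mod 2 one row at a time:
  s_1 = 1 + 1 + 1 + 1 + 0 + 1 + 1 + 1 = 7 ≡ 1 (mod 2).
  s_2 = 1 + 1 + 1 + 0 + 0 + 1 + 1 + 1 = 6 ≡ 0 (mod 2).
  s_3 = 1 + 0 + 1 + 0 + 1 + 1 + 1 + 1 = 6 ≡ 0 (mod 2).
  s_4 = 0 + 0 + 1 + 0 + 1 + 1 + 1 + 1 = 5 ≡ 1 (mod 2).
s = (1, 0, 0, 1)^T — this equals column 9 of H (binary 1001), so error is at position 9.
Correct: flip bit 9 of r = 010111011110111 to get c = 010111010110111.
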